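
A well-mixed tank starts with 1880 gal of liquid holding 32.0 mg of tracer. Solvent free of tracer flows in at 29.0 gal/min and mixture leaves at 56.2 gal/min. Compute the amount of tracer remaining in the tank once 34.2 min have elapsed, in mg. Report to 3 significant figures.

Let m(t) be the amount of tracer. Volume: V(t) = V₀ + (Q_in − Q_out) t = 1880 − 27.200 t; V(34.2) = 949.76 gal.
Species balance (pure solvent in): dm/dt = −Q_out · m/V(t).
dm/m = −Q_out dt/(V₀ − 27.200 t); integrating gives ln(m/m₀) = −(Q_out/(Q_in−Q_out)) ln(V/V₀).
m = m₀ (V₀/V)^(Q_out/(Q_in−Q_out)) = 32.0 × (1880/949.76)^(-2.0662) = 7.8062 mg.

7.81 mg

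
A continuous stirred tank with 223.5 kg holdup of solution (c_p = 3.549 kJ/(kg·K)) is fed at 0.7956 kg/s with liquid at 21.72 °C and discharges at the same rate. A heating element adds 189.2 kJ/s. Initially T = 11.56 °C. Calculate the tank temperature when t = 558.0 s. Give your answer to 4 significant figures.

M c_p dT/dt = ṁ c_p (T_in − T) + Q̇.
τ = M/ṁ = 280.920 s; T_ss = T_in + Q̇/(ṁ c_p) = 21.72 + 189.2/(0.7956·3.549) = 88.7270 °C.
Integrating: T(t) = T_ss + (T₀ − T_ss) e^(−t/τ).
T(558.0) = 88.7270 + (-77.1670)·e^(−558.0/280.920) = 88.7270 + (-77.1670)·0.137198 = 78.1399 °C.

78.14 °C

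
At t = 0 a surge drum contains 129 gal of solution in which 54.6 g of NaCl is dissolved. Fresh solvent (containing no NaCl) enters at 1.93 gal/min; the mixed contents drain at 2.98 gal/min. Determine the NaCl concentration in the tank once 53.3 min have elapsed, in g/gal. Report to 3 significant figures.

Let m(t) be the amount of NaCl. Volume: V(t) = V₀ + (Q_in − Q_out) t = 129 − 1.0500 t; V(53.3) = 73.035 gal.
Species balance (pure solvent in): dm/dt = −Q_out · m/V(t).
Separate: dm/m = −Q_out dt/V(t) ⇒ ln(m/m₀) = −(Q_out/(Q_in−Q_out)) ln(V/V₀).
m = m₀ (V₀/V)^(Q_out/(Q_in−Q_out)) = 54.6 × (129/73.035)^(-2.8381) = 10.865 g.
C = m/V = 10.865/73.035 = 0.14876 g/gal.

0.149 g/gal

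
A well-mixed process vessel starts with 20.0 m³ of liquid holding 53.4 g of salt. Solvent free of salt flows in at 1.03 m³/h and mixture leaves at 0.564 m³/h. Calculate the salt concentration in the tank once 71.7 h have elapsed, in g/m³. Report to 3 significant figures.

0.304 g/m³

Total volume: dV/dt = Q_in − Q_out = 0.46600 m³/h, so V(t) = 20.0 + 0.46600 t and V(71.7) = 53.412 m³.
Solute balance: dm/dt = 0 − Q_out C = −Q_out m/V(t).
Separate: dm/m = −Q_out dt/V(t) ⇒ ln(m/m₀) = −(Q_out/(Q_in−Q_out)) ln(V/V₀).
m = m₀ (V₀/V)^(Q_out/(Q_in−Q_out)) = 53.4 × (20.0/53.412)^(1.2103) = 16.264 g.
C = m/V = 16.264/53.412 = 0.30449 g/m³.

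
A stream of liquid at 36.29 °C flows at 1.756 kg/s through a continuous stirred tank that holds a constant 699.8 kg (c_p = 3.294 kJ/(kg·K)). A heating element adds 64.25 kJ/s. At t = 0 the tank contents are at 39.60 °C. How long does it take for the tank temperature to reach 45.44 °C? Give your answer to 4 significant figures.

M c_p dT/dt = ṁ c_p (T_in − T) + Q̇.
τ = M/ṁ = 398.519 s; T_ss = T_in + Q̇/(ṁ c_p) = 47.3977 °C.
T(t) = T_ss + (T₀ − T_ss) e^(−t/τ). Set T = 45.44:
e^(−t/τ) = (45.44 − 47.3977)/(39.60 − 47.3977) = 0.251063
t = −398.519 · ln(0.251063) = 550.774 s.

550.8 s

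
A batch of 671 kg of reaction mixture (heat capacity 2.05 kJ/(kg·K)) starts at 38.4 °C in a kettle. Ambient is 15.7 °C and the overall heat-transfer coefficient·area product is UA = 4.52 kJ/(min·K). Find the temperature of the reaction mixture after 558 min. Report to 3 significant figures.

Lumped-capacitance energy balance: M c_p dT/dt = UA(T_amb − T).
dT/dt = (T_ss − T)/τ with T_ss = T_amb = 15.700 °C, τ = M c_p/UA = 671·2.05/4.52 = 304.33 min.
This is linear first-order; T(t) = T_ss + (T₀ − T_ss) e^(−t/τ).
T(558) = 15.700 + (22.700)·0.15984 = 19.328 °C.

19.3 °C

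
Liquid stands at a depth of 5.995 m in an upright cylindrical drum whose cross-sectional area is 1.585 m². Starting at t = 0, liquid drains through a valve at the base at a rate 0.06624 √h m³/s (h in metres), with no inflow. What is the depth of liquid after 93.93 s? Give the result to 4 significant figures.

Accumulation of liquid (constant cross-section A): A dh/dt = −0.06624 √h.
Separate and integrate: 2(√h − √h₀) = −(0.06624/A) t.
√h = √5.995 − 0.06624·93.93/(2·1.585) = 2.44847 − 1.96275 = 0.485717.
h = 0.485717² = 0.235921 m.

0.2359 m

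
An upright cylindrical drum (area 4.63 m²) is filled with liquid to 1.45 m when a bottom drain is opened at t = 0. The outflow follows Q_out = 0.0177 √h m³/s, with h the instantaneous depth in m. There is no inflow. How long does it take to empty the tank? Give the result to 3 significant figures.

630 s

A dh/dt = −Q_out = −0.0177 √h.
∫ h^(−1/2) dh = −(0.0177/A) ∫ dt, giving 2√h = 2√h₀ − (0.0177/A) t.
Set h = 0: 2√h₀ = (0.0177/A) t_empty ⇒ t_empty = 2A√h₀/0.0177.
t_empty = 2·4.63·√1.45/0.0177 = 9.2600·1.2042/0.0177 = 629.97 s.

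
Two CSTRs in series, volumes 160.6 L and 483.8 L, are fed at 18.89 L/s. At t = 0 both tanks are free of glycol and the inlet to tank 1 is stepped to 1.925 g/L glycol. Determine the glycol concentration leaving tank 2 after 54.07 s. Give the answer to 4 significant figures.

Each tank obeys Vᵢ dCᵢ/dt = Q(Cᵢ₋₁ − Cᵢ), so τᵢ = Vᵢ/Q.
τ₁ = 160.6/18.89 = 8.50185 s; τ₂ = 483.8/18.89 = 25.6114 s.
Solving the cascade with C₁(0)=C₂(0)=0 gives C₂(t) = C_in[1 − (τ₁ e^(−t/τ₁) − τ₂ e^(−t/τ₂))/(τ₁ − τ₂)].
At t = 54.07: e^(−t/τ₁) = 0.00172973, e^(−t/τ₂) = 0.121097.
C₂ = 1.925·[1 − (8.50185·0.00172973 − 25.6114·0.121097)/(-17.1096)] = 1.925·0.819589 = 1.57771 g/L.

1.578 g/L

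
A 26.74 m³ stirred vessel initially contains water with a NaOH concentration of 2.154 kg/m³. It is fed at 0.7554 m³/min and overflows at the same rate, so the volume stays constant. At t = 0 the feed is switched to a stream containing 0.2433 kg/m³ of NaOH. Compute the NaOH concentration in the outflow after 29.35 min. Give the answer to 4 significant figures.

Unsteady species balance (constant V, well mixed): V dC/dt = Q(C_in − C).
Time constant τ = V/Q = 26.74/0.7554 = 35.3985 min.
Solution: C(t) = C_in + (C₀ − C_in) e^(−t/τ).
C(29.35) = 0.2433 + (2.154 − 0.2433)·e^(−29.35/35.3985) = 0.2433 + (1.91070)·0.436428 = 1.07718 kg/m³.

1.077 kg/m³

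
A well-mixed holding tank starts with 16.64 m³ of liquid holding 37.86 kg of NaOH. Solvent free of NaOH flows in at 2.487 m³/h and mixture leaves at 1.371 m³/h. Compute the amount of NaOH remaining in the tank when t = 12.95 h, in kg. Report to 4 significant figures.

Let m(t) be the amount of NaOH. Volume: V(t) = V₀ + (Q_in − Q_out) t = 16.64 + 1.11600 t; V(12.95) = 31.0922 m³.
Species balance (pure solvent in): dm/dt = −Q_out · m/V(t).
dm/m = −Q_out dt/(V₀ + 1.11600 t); integrating gives ln(m/m₀) = −(Q_out/(Q_in−Q_out)) ln(V/V₀).
m = m₀ (V₀/V)^(Q_out/(Q_in−Q_out)) = 37.86 × (16.64/31.0922)^(1.22849) = 17.5649 kg.

17.56 kg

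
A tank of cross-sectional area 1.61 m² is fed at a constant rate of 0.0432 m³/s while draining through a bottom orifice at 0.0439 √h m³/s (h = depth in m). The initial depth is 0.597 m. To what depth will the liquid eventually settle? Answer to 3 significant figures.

0.968 m

Level balance: A dh/dt = 0.0432 − 0.0439 √h. Setting dh/dt = 0:
Q_in = 0.0439 √h_ss ⇒ √h_ss = 0.0432/0.0439 = 0.98405.
h_ss = 0.98405² = 0.96836 m. (Since h₀ = 0.597 m < h_ss, the level will rise toward this value.)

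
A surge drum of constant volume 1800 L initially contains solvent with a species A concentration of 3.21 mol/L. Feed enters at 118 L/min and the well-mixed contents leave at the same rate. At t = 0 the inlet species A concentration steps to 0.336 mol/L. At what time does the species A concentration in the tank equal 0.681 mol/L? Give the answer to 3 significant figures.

32.3 min

Species balance: V dC/dt = Q(C_in − C) ⇒ τ = V/Q = 15.254 min.
C(t) = C_in + (C₀ − C_in) e^(−t/τ). Set C = 0.681 and solve for t:
e^(−t/τ) = (C − C_in)/(C₀ − C_in) = (0.681 − 0.336)/(3.21 − 0.336) = 0.12004
t = −τ ln(…) = 15.254 × 2.1199 = 32.338 min.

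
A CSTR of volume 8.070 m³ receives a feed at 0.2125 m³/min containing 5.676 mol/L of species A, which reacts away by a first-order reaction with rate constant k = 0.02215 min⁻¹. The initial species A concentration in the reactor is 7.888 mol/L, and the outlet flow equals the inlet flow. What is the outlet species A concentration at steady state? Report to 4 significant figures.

3.083 mol/L

Species balance: V dC/dt = Q C_in − Q C − k V C.
Steady state (dC/dt = 0): C_ss = Q C_in/(Q + kV) = C_in/(1 + kV/Q).
C_ss = 0.2125·5.676/(0.2125 + 0.02215·8.070) = 1.20615/0.391251 = 3.08281 mol/L.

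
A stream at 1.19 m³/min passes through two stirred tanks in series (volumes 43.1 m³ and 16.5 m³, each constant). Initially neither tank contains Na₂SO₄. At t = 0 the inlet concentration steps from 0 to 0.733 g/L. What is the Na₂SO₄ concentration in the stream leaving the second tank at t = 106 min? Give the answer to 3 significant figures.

0.670 g/L

Each tank obeys Vᵢ dCᵢ/dt = Q(Cᵢ₋₁ − Cᵢ), so τᵢ = Vᵢ/Q.
τ₁ = 43.1/1.19 = 36.218 min; τ₂ = 16.5/1.19 = 13.866 min.
Tank 1: C₁ = C_in(1 − e^(−t/τ₁)). Tank 2 (τ₁ ≠ τ₂): C₂ = C_in[1 − (τ₁ e^(−t/τ₁) − τ₂ e^(−t/τ₂))/(τ₁ − τ₂)].
At t = 106: e^(−t/τ₁) = 0.053574, e^(−t/τ₂) = 0.00047850.
C₂ = 0.733·[1 − (36.218·0.053574 − 13.866·0.00047850)/(22.353)] = 0.733·0.91349 = 0.66959 g/L.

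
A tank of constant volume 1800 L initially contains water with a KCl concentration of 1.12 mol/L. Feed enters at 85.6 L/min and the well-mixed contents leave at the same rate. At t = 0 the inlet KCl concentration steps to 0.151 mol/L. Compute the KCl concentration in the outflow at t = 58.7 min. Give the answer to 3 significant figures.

0.210 mol/L

Transient balance on the dissolved component: V dC/dt = Q(C_in − C).
So dC/dt = (C_in − C)/τ with τ = V/Q = 1800/85.6 = 21.028 min.
This is linear first-order; C(t) = C_in + (C₀ − C_in) e^(−t/τ).
C(58.7) = 0.151 + (1.12 − 0.151)·e^(−58.7/21.028) = 0.151 + (0.96900)·0.061328 = 0.21043 mol/L.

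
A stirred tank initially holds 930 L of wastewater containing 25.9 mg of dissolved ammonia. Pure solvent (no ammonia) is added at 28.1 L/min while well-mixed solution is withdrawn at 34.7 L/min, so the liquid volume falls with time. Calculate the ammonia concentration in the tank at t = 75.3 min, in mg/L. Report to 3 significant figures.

0.00107 mg/L

Let m(t) be the amount of ammonia. Volume: V(t) = V₀ + (Q_in − Q_out) t = 930 − 6.6000 t; V(75.3) = 433.02 L.
Species balance (pure solvent in): dm/dt = −Q_out · m/V(t).
dm/m = −Q_out dt/(V₀ − 6.6000 t); integrating gives ln(m/m₀) = −(Q_out/(Q_in−Q_out)) ln(V/V₀).
m = m₀ (V₀/V)^(Q_out/(Q_in−Q_out)) = 25.9 × (930/433.02)^(-5.2576) = 0.46550 mg.
C = m/V = 0.46550/433.02 = 0.0010750 mg/L.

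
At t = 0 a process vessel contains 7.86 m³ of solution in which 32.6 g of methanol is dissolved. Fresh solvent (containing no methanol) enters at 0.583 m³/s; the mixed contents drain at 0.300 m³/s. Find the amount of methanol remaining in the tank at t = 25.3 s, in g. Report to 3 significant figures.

16.4 g

Total volume: dV/dt = Q_in − Q_out = 0.28300 m³/s, so V(t) = 7.86 + 0.28300 t and V(25.3) = 15.020 m³.
Solute balance: dm/dt = 0 − Q_out C = −Q_out m/V(t).
Separate: dm/m = −Q_out dt/V(t) ⇒ ln(m/m₀) = −(Q_out/(Q_in−Q_out)) ln(V/V₀).
m = m₀ (V₀/V)^(Q_out/(Q_in−Q_out)) = 32.6 × (7.86/15.020)^(1.0601) = 16.409 g.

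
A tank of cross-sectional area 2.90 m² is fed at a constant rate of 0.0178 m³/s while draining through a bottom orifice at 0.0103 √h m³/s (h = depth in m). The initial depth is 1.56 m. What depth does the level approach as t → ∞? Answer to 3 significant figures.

Level balance: A dh/dt = 0.0178 − 0.0103 √h. Setting dh/dt = 0:
Q_in = 0.0103 √h_ss ⇒ √h_ss = 0.0178/0.0103 = 1.7282.
h_ss = 1.7282² = 2.9865 m. (Since h₀ = 1.56 m < h_ss, the level will rise toward this value.)

2.99 m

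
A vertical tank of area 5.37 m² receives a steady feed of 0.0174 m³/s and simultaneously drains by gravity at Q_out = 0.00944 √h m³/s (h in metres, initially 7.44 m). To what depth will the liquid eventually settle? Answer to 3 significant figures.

Accumulation of liquid (constant cross-section A): A dh/dt = Q_in − 0.00944 √h. At steady state dh/dt = 0:
Q_in = 0.00944 √h_ss ⇒ √h_ss = 0.0174/0.00944 = 1.8432.
h_ss = 1.8432² = 3.3975 m. (Since h₀ = 7.44 m > h_ss, the level will fall toward this value.)

3.40 m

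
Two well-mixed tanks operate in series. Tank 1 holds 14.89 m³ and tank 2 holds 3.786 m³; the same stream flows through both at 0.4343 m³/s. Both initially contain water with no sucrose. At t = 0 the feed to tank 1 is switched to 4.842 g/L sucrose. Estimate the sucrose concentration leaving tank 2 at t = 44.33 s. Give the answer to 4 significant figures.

Species balance on tank i: dCᵢ/dt = (Cᵢ₋₁ − Cᵢ)/τᵢ with τᵢ = Vᵢ/Q.
τ₁ = 14.89/0.4343 = 34.2851 s; τ₂ = 3.786/0.4343 = 8.71748 s.
Solving the cascade with C₁(0)=C₂(0)=0 gives C₂(t) = C_in[1 − (τ₁ e^(−t/τ₁) − τ₂ e^(−t/τ₂))/(τ₁ − τ₂)].
At t = 44.33: e^(−t/τ₁) = 0.274451, e^(−t/τ₂) = 0.00618773.
C₂ = 4.842·[1 − (34.2851·0.274451 − 8.71748·0.00618773)/(25.5676)] = 4.842·0.634083 = 3.07023 g/L.

3.070 g/L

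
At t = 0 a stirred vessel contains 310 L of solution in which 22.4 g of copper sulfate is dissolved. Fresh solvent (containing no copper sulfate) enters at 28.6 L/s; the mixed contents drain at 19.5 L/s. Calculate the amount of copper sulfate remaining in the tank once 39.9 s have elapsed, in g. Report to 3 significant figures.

Let m(t) be the amount of copper sulfate. Volume: V(t) = V₀ + (Q_in − Q_out) t = 310 + 9.1000 t; V(39.9) = 673.09 L.
Species balance (pure solvent in): dm/dt = −Q_out · m/V(t).
dm/m = −Q_out dt/(V₀ + 9.1000 t); integrating gives ln(m/m₀) = −(Q_out/(Q_in−Q_out)) ln(V/V₀).
m = m₀ (V₀/V)^(Q_out/(Q_in−Q_out)) = 22.4 × (310/673.09)^(2.1429) = 4.2533 g.

4.25 g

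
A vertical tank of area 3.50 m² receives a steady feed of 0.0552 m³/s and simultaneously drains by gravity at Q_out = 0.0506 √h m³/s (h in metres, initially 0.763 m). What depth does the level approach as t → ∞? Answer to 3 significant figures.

A dh/dt = Q_in − 0.0506 √h. Steady state requires inflow = outflow:
Q_in = 0.0506 √h_ss ⇒ √h_ss = 0.0552/0.0506 = 1.0909.
h_ss = 1.0909² = 1.1901 m. (Since h₀ = 0.763 m < h_ss, the level will rise toward this value.)

1.19 m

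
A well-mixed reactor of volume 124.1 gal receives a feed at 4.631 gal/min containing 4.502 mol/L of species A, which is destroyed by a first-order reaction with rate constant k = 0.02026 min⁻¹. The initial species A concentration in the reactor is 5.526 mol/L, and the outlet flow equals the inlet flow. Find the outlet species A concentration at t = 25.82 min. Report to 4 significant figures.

Accumulation = in − out − consumed: V dC/dt = Q C_in − Q C − k V C.
dC/dt = (Q/V) C_in − (Q/V + k) C; effective rate a = Q/V + k = 0.0373167 + 0.02026 = 0.0575767 min⁻¹.
C_ss = Q C_in/(Q + kV) = 2.91784 mol/L; C(t) = C_ss + (C₀ − C_ss) e^(−a t).
C(25.82) = 2.91784 + (2.60816)·e^(−0.0575767·25.82) = 2.91784 + (2.60816)·0.226133 = 3.50763 mol/L.

3.508 mol/L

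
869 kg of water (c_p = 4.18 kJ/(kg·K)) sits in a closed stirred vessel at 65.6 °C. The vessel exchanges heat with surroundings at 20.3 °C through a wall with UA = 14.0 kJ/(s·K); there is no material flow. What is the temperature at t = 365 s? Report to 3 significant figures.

31.4 °C

Energy balance: M c_p dT/dt = −UA(T − T_amb).
dT/dt = (T_ss − T)/τ with T_ss = T_amb = 20.300 °C, τ = M c_p/UA = 869·4.18/14.0 = 259.46 s.
T approaches T_ss exponentially: T(t) = T_ss + (T₀ − T_ss) e^(−t/τ).
T(365) = 20.300 + (45.300)·0.24493 = 31.395 °C.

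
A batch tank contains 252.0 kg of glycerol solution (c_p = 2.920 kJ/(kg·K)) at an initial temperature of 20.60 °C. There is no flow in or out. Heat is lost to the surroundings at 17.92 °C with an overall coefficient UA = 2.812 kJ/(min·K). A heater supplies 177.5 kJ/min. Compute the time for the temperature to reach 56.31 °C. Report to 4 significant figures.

233.8 min

M c_p dT/dt = −UA(T − T_amb) + Q̇.
τ = M c_p/UA = 261.679 min; T_ss = T_amb + Q̇/UA = 17.92 + 177.5/2.812 = 81.0423 °C.
T(t) = T_ss + (T₀ − T_ss)e^(−t/τ); set T = 56.31:
t = −τ ln[(T − T_ss)/(T₀ − T_ss)] = −261.679 · ln(0.409189) = 233.830 min.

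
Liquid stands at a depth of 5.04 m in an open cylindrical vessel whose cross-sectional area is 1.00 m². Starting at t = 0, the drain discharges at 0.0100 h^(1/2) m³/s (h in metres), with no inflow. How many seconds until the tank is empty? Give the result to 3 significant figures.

449 s

A dh/dt = −Q_out = −0.0100 √h.
Separate and integrate: 2(√h − √h₀) = −(0.0100/A) t.
Set h = 0: 2√h₀ = (0.0100/A) t_empty ⇒ t_empty = 2A√h₀/0.0100.
t_empty = 2·1.00·√5.04/0.0100 = 2.0000·2.2450/0.0100 = 449.00 s.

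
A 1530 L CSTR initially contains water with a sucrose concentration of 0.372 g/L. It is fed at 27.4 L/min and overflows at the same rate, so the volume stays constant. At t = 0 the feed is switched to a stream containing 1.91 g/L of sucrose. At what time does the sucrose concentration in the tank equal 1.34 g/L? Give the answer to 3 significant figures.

Mass balance on the solute (V constant): V dC/dt = Q(C_in − C), so τ = V/Q = 55.839 min.
C(t) = C_in + (C₀ − C_in) e^(−t/τ). Set C = 1.34 and solve for t:
e^(−t/τ) = (C − C_in)/(C₀ − C_in) = (1.34 − 1.91)/(0.372 − 1.91) = 0.37061
t = −τ ln(…) = 55.839 × 0.99260 = 55.426 min.

55.4 min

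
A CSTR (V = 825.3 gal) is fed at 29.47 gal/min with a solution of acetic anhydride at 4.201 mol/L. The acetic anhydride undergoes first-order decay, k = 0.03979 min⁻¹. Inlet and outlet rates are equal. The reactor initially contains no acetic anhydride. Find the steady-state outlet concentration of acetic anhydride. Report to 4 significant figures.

V dC/dt = Q(C_in − C) − k V C.
At steady state: 0 = Q C_in − (Q + kV) C_ss, so C_ss = Q C_in/(Q + kV).
C_ss = 29.47·4.201/(29.47 + 0.03979·825.3) = 123.803/62.3087 = 1.98694 mol/L.

1.987 mol/L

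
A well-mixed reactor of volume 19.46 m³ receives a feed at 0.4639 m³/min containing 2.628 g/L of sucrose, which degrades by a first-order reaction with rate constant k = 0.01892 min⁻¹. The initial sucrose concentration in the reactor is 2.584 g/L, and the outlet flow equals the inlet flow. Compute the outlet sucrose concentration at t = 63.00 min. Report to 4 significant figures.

1.541 g/L

V dC/dt = Q(C_in − C) − k V C.
dC/dt = (Q/V) C_in − (Q/V + k) C; effective rate a = Q/V + k = 0.0238386 + 0.01892 = 0.0427586 min⁻¹.
C_ss = Q C_in/(Q + kV) = 1.46515 g/L; C(t) = C_ss + (C₀ − C_ss) e^(−a t).
C(63.00) = 1.46515 + (1.11885)·e^(−0.0427586·63.00) = 1.46515 + (1.11885)·0.0676239 = 1.54081 g/L.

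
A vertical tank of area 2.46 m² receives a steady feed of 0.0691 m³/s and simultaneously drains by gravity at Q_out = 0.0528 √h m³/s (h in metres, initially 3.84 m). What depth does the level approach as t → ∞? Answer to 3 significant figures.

A dh/dt = Q_in − 0.0528 √h. Steady state requires inflow = outflow:
Q_in = 0.0528 √h_ss ⇒ √h_ss = 0.0691/0.0528 = 1.3087.
h_ss = 1.3087² = 1.7127 m. (Since h₀ = 3.84 m > h_ss, the level will fall toward this value.)

1.71 m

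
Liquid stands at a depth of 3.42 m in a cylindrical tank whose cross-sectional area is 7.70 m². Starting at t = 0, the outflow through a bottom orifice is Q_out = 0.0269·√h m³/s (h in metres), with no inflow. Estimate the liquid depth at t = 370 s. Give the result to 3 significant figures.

With no inflow, A dh/dt = −0.0269 √h.
Separate and integrate: 2(√h − √h₀) = −(0.0269/A) t.
√h = √3.42 − 0.0269·370/(2·7.70) = 1.8493 − 0.64630 = 1.2030.
h = 1.2030² = 1.4473 m.

1.45 m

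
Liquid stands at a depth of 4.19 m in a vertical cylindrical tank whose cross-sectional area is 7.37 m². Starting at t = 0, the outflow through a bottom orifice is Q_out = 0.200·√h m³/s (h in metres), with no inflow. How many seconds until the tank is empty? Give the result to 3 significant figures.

A dh/dt = −Q_out = −0.200 √h.
∫ h^(−1/2) dh = −(0.200/A) ∫ dt, giving 2√h = 2√h₀ − (0.200/A) t.
Set h = 0: 2√h₀ = (0.200/A) t_empty ⇒ t_empty = 2A√h₀/0.200.
t_empty = 2·7.37·√4.19/0.200 = 14.740·2.0469/0.200 = 150.86 s.

151 s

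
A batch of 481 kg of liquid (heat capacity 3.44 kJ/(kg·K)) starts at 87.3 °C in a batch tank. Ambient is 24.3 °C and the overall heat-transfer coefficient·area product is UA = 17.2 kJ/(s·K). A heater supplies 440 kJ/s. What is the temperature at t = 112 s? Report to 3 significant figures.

61.6 °C

M c_p dT/dt = −UA(T − T_amb) + Q̇.
dT/dt = (T_ss − T)/τ with T_ss = T_amb + Q̇/UA = 24.3 + 440/17.2 = 49.881 °C, τ = M c_p/UA = 481·3.44/17.2 = 96.200 s.
Integrating: T(t) = T_ss + (T₀ − T_ss) e^(−t/τ).
T(112) = 49.881 + (37.419)·0.31216 = 61.562 °C.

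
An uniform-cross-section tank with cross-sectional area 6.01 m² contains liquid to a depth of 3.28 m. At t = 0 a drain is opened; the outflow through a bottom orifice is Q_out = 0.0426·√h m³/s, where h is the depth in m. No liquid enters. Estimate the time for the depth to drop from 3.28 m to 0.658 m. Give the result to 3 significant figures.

282 s

Volume balance on the tank: A dh/dt = −0.0426 √h.
∫ h^(−1/2) dh = −(0.0426/A) ∫ dt, giving 2√h = 2√h₀ − (0.0426/A) t.
t = 2A(√h₀ − √h)/0.0426 = 2·6.01·(√3.28 − √0.658)/0.0426
  = 12.020 × (1.8111 − 0.81117) / 0.0426 = 282.13 s.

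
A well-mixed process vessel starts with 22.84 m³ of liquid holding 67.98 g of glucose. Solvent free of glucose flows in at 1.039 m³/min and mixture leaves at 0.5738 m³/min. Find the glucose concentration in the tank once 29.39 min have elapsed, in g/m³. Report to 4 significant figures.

Let m(t) be the amount of glucose. Volume: V(t) = V₀ + (Q_in − Q_out) t = 22.84 + 0.465200 t; V(29.39) = 36.5122 m³.
No glucose enters, so dm/dt = −Q_out · (m/V).
dm/m = −Q_out dt/(V₀ + 0.465200 t); integrating gives ln(m/m₀) = −(Q_out/(Q_in−Q_out)) ln(V/V₀).
m = m₀ (V₀/V)^(Q_out/(Q_in−Q_out)) = 67.98 × (22.84/36.5122)^(1.23345) = 38.1132 g.
C = m/V = 38.1132/36.5122 = 1.04385 g/m³.

1.044 g/m³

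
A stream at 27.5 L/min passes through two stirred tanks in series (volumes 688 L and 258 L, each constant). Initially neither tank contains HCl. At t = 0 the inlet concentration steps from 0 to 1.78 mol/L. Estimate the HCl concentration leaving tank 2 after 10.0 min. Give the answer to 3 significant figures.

Time constants: τᵢ = Vᵢ/Q for each well-mixed tank.
τ₁ = 688/27.5 = 25.018 min; τ₂ = 258/27.5 = 9.3818 min.
Solving the cascade with C₁(0)=C₂(0)=0 gives C₂(t) = C_in[1 − (τ₁ e^(−t/τ₁) − τ₂ e^(−t/τ₂))/(τ₁ − τ₂)].
At t = 10.0: e^(−t/τ₁) = 0.67051, e^(−t/τ₂) = 0.34442.
C₂ = 1.78·[1 − (25.018·0.67051 − 9.3818·0.34442)/(15.636)] = 1.78·0.13383 = 0.23821 mol/L.

0.238 mol/L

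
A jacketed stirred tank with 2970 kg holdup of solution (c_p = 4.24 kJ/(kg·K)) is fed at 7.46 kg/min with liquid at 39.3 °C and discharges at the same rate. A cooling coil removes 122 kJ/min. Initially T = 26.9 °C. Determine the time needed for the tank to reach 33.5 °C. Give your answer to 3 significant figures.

590 min

M c_p dT/dt = ṁ c_p (T_in − T) − Q̇.
τ = M/ṁ = 398.12 min; T_ss = T_in − Q̇/(ṁ c_p) = 35.443 °C.
T(t) = T_ss + (T₀ − T_ss) e^(−t/τ). Set T = 33.5:
e^(−t/τ) = (33.5 − 35.443)/(26.9 − 35.443) = 0.22743
t = −398.12 · ln(0.22743) = 589.58 min.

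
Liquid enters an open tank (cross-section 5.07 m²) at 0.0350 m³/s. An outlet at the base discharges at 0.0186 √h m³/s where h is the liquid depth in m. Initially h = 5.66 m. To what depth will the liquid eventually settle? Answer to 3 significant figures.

3.54 m

Volume balance on the tank: A dh/dt = Q_in − 0.0186 √h. At steady state dh/dt = 0:
Q_in = 0.0186 √h_ss ⇒ √h_ss = 0.0350/0.0186 = 1.8817.
h_ss = 1.8817² = 3.5409 m. (Since h₀ = 5.66 m > h_ss, the level will fall toward this value.)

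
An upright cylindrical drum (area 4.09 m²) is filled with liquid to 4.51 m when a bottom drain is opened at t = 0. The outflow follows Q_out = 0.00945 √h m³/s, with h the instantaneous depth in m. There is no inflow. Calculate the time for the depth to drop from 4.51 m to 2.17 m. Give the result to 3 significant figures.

Unsteady balance on liquid volume: A dh/dt = −0.00945 √h.
This is separable: 2 d(√h)/dt = −0.00945/A, so √h = √h₀ − (0.00945/(2A)) t.
t = 2A(√h₀ − √h)/0.00945 = 2·4.09·(√4.51 − √2.17)/0.00945
  = 8.1800 × (2.1237 − 1.4731) / 0.00945 = 563.15 s.

563 s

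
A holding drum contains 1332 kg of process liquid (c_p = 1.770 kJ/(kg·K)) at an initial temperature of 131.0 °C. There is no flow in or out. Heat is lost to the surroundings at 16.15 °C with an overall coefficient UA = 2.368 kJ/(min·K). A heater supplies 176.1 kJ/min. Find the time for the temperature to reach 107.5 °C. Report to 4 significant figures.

864.9 min

Lumped-capacitance energy balance: M c_p dT/dt = UA(T_amb − T) + Q̇.
τ = M c_p/UA = 995.625 min; T_ss = T_amb + Q̇/UA = 16.15 + 176.1/2.368 = 90.5166 °C.
T(t) = T_ss + (T₀ − T_ss)e^(−t/τ); set T = 107.5:
t = −τ ln[(T − T_ss)/(T₀ − T_ss)] = −995.625 · ln(0.419516) = 864.854 min.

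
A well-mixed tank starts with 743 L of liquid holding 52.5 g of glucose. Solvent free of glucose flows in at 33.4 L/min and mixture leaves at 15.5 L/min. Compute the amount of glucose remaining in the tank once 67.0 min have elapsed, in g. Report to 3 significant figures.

Let m(t) be the amount of glucose. Volume: V(t) = V₀ + (Q_in − Q_out) t = 743 + 17.900 t; V(67.0) = 1942.3 L.
Solute balance: dm/dt = 0 − Q_out C = −Q_out m/V(t).
dm/m = −Q_out dt/(V₀ + 17.900 t); integrating gives ln(m/m₀) = −(Q_out/(Q_in−Q_out)) ln(V/V₀).
m = m₀ (V₀/V)^(Q_out/(Q_in−Q_out)) = 52.5 × (743/1942.3)^(0.86592) = 22.845 g.

22.8 g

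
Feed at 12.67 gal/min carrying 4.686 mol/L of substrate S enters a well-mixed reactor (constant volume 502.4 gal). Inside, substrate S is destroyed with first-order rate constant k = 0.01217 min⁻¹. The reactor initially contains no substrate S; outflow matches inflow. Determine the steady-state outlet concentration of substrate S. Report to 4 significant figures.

3.161 mol/L

V dC/dt = Q(C_in − C) − k V C.
At steady state: 0 = Q C_in − (Q + kV) C_ss, so C_ss = Q C_in/(Q + kV).
C_ss = 12.67·4.686/(12.67 + 0.01217·502.4) = 59.3716/18.7842 = 3.16072 mol/L.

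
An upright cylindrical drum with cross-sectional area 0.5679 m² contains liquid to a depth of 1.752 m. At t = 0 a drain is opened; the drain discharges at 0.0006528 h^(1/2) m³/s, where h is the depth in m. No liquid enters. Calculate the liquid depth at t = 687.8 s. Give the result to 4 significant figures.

With no inflow, A dh/dt = −0.0006528 √h.
This is separable: 2 d(√h)/dt = −0.0006528/A, so √h = √h₀ − (0.0006528/(2A)) t.
√h = √1.752 − 0.0006528·687.8/(2·0.5679) = 1.32363 − 0.395312 = 0.928319.
h = 0.928319² = 0.861776 m.

0.8618 m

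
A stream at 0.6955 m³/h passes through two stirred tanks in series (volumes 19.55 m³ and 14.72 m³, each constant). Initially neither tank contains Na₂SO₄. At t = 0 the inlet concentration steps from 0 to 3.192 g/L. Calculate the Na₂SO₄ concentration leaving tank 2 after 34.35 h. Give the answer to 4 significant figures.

Each tank obeys Vᵢ dCᵢ/dt = Q(Cᵢ₋₁ − Cᵢ), so τᵢ = Vᵢ/Q.
τ₁ = 19.55/0.6955 = 28.1093 h; τ₂ = 14.72/0.6955 = 21.1646 h.
Solving the cascade with C₁(0)=C₂(0)=0 gives C₂(t) = C_in[1 − (τ₁ e^(−t/τ₁) − τ₂ e^(−t/τ₂))/(τ₁ − τ₂)].
At t = 34.35: e^(−t/τ₁) = 0.294635, e^(−t/τ₂) = 0.197308.
C₂ = 3.192·[1 − (28.1093·0.294635 − 21.1646·0.197308)/(6.94464)] = 3.192·0.408747 = 1.30472 g/L.

1.305 g/L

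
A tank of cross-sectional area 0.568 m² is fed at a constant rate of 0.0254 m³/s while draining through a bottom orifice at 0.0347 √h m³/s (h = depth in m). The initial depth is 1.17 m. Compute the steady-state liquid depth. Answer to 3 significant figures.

0.536 m

A dh/dt = Q_in − 0.0347 √h. Steady state requires inflow = outflow:
Q_in = 0.0347 √h_ss ⇒ √h_ss = 0.0254/0.0347 = 0.73199.
h_ss = 0.73199² = 0.53581 m. (Since h₀ = 1.17 m > h_ss, the level will fall toward this value.)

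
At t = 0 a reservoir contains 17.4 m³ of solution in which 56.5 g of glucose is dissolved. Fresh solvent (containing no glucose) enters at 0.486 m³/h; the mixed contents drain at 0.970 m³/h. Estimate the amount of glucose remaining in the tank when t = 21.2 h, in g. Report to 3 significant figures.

Let m(t) be the amount of glucose. Volume: V(t) = V₀ + (Q_in − Q_out) t = 17.4 − 0.48400 t; V(21.2) = 7.1392 m³.
Species balance (pure solvent in): dm/dt = −Q_out · m/V(t).
dm/m = −Q_out dt/(V₀ − 0.48400 t); integrating gives ln(m/m₀) = −(Q_out/(Q_in−Q_out)) ln(V/V₀).
m = m₀ (V₀/V)^(Q_out/(Q_in−Q_out)) = 56.5 × (17.4/7.1392)^(-2.0041) = 9.4766 g.

9.48 g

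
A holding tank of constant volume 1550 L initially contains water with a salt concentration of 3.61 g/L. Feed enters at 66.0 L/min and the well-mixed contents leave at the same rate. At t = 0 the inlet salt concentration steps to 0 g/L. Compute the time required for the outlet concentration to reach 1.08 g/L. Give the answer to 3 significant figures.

28.3 min

Mass balance on the solute (V constant): V dC/dt = Q(C_in − C), so τ = V/Q = 23.485 min.
C(t) = C_in + (C₀ − C_in) e^(−t/τ). Set C = 1.08 and solve for t:
e^(−t/τ) = (C − C_in)/(C₀ − C_in) = (1.08 − 0)/(3.61 − 0) = 0.29917
t = −τ ln(…) = 23.485 × 1.2067 = 28.340 min.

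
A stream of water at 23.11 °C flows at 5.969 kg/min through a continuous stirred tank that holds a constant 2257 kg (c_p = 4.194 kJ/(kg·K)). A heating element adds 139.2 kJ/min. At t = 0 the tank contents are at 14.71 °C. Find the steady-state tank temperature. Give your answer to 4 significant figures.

28.67 °C

Energy balance: M c_p dT/dt = ṁ c_p (T_in − T) + 139.2.
At steady state dT/dt = 0 ⇒ T_ss = T_in + Q̇/(ṁ c_p) = 23.11 + 139.2/(5.969·4.194) = 28.6704 °C.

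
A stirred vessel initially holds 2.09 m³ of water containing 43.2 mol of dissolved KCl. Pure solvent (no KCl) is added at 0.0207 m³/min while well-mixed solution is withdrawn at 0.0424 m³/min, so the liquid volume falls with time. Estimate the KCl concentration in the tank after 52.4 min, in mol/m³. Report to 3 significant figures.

Let m(t) be the amount of KCl. Volume: V(t) = V₀ + (Q_in − Q_out) t = 2.09 − 0.021700 t; V(52.4) = 0.95292 m³.
No KCl enters, so dm/dt = −Q_out · (m/V).
Separate: dm/m = −Q_out dt/V(t) ⇒ ln(m/m₀) = −(Q_out/(Q_in−Q_out)) ln(V/V₀).
m = m₀ (V₀/V)^(Q_out/(Q_in−Q_out)) = 43.2 × (2.09/0.95292)^(-1.9539) = 9.3116 mol.
C = m/V = 9.3116/0.95292 = 9.7716 mol/m³.

9.77 mol/m³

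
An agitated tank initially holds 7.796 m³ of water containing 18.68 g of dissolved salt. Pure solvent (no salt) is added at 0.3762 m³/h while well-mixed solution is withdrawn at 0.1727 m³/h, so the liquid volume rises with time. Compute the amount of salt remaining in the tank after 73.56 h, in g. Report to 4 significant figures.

Let m(t) be the amount of salt. Volume: V(t) = V₀ + (Q_in − Q_out) t = 7.796 + 0.203500 t; V(73.56) = 22.7655 m³.
Solute balance: dm/dt = 0 − Q_out C = −Q_out m/V(t).
Separate: dm/m = −Q_out dt/V(t) ⇒ ln(m/m₀) = −(Q_out/(Q_in−Q_out)) ln(V/V₀).
m = m₀ (V₀/V)^(Q_out/(Q_in−Q_out)) = 18.68 × (7.796/22.7655)^(0.848649) = 7.52336 g.

7.523 g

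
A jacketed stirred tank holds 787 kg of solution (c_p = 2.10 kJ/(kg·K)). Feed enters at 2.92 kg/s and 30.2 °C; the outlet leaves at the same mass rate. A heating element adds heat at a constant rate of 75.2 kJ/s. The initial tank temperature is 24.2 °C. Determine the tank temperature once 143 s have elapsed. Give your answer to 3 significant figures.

31.7 °C

M c_p dT/dt = ṁ c_p (T_in − T) + Q̇.
Rearrange: dT/dt = (T_ss − T)/τ with τ = M/ṁ = 269.52 s and T_ss = T_in + Q̇/(ṁ c_p) = 42.464 °C.
Integrating: T(t) = T_ss + (T₀ − T_ss) e^(−t/τ).
T(143) = 42.464 + (-18.264)·e^(−143/269.52) = 42.464 + (-18.264)·0.58827 = 31.720 °C.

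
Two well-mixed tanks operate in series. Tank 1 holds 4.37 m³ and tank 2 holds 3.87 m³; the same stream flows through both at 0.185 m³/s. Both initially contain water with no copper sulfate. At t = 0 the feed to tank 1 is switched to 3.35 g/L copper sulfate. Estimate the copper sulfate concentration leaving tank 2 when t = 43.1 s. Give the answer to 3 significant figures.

1.93 g/L

Each tank obeys Vᵢ dCᵢ/dt = Q(Cᵢ₋₁ − Cᵢ), so τᵢ = Vᵢ/Q.
τ₁ = 4.37/0.185 = 23.622 s; τ₂ = 3.87/0.185 = 20.919 s.
Solving the cascade with C₁(0)=C₂(0)=0 gives C₂(t) = C_in[1 − (τ₁ e^(−t/τ₁) − τ₂ e^(−t/τ₂))/(τ₁ − τ₂)].
At t = 43.1: e^(−t/τ₁) = 0.16128, e^(−t/τ₂) = 0.12741.
C₂ = 3.35·[1 − (23.622·0.16128 − 20.919·0.12741)/(2.7027)] = 3.35·0.57656 = 1.9315 g/L.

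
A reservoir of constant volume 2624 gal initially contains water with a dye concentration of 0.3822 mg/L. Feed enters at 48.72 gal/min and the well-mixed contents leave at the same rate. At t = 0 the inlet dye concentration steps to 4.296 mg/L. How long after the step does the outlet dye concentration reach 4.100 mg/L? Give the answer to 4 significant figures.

Species balance: V dC/dt = Q(C_in − C) ⇒ τ = V/Q = 53.8588 min.
C(t) = C_in + (C₀ − C_in) e^(−t/τ). Set C = 4.100 and solve for t:
e^(−t/τ) = (C − C_in)/(C₀ − C_in) = (4.100 − 4.296)/(0.3822 − 4.296) = 0.0500792
t = −τ ln(…) = 53.8588 × 2.99415 = 161.261 min.

161.3 min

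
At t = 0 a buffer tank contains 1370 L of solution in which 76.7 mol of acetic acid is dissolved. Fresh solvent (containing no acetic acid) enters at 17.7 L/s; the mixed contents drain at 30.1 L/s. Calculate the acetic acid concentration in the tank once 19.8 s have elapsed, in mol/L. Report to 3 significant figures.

Let m(t) be the amount of acetic acid. Volume: V(t) = V₀ + (Q_in − Q_out) t = 1370 − 12.400 t; V(19.8) = 1124.5 L.
Solute balance: dm/dt = 0 − Q_out C = −Q_out m/V(t).
dm/m = −Q_out dt/(V₀ − 12.400 t); integrating gives ln(m/m₀) = −(Q_out/(Q_in−Q_out)) ln(V/V₀).
m = m₀ (V₀/V)^(Q_out/(Q_in−Q_out)) = 76.7 × (1370/1124.5)^(-2.4274) = 47.490 mol.
C = m/V = 47.490/1124.5 = 0.042232 mol/L.

0.0422 mol/L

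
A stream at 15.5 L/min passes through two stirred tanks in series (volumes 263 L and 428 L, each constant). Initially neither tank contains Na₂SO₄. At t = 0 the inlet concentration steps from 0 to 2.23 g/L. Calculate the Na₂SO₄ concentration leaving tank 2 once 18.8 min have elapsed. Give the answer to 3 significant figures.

0.476 g/L

Each tank obeys Vᵢ dCᵢ/dt = Q(Cᵢ₋₁ − Cᵢ), so τᵢ = Vᵢ/Q.
τ₁ = 263/15.5 = 16.968 min; τ₂ = 428/15.5 = 27.613 min.
Tank 1: C₁ = C_in(1 − e^(−t/τ₁)). Tank 2 (τ₁ ≠ τ₂): C₂ = C_in[1 − (τ₁ e^(−t/τ₁) − τ₂ e^(−t/τ₂))/(τ₁ − τ₂)].
At t = 18.8: e^(−t/τ₁) = 0.33022, e^(−t/τ₂) = 0.50619.
C₂ = 2.23·[1 − (16.968·0.33022 − 27.613·0.50619)/(-10.645)] = 2.23·0.21333 = 0.47572 g/L.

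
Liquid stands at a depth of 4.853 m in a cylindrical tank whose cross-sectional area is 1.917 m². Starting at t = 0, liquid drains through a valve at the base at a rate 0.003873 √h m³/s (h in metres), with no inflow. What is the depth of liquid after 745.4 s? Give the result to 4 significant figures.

2.102 m

A dh/dt = −Q_out = −0.003873 √h.
∫ h^(−1/2) dh = −(0.003873/A) ∫ dt, giving 2√h = 2√h₀ − (0.003873/A) t.
√h = √4.853 − 0.003873·745.4/(2·1.917) = 2.20295 − 0.752982 = 1.44997.
h = 1.44997² = 2.10241 m.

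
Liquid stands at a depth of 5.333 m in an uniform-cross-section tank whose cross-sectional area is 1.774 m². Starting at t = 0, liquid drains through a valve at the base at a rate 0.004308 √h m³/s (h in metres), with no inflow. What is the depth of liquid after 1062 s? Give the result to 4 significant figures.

1.040 m

Volume balance on the tank: A dh/dt = −0.004308 √h.
This is separable: 2 d(√h)/dt = −0.004308/A, so √h = √h₀ − (0.004308/(2A)) t.
√h = √5.333 − 0.004308·1062/(2·1.774) = 2.30933 − 1.28949 = 1.01984.
h = 1.01984² = 1.04008 m.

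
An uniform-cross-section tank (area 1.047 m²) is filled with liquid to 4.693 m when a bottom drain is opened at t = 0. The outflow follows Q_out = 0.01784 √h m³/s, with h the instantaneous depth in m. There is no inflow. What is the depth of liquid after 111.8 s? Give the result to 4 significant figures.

1.473 m

Mass balance (ρ constant): A dh/dt = −0.01784 √h.
This is separable: 2 d(√h)/dt = −0.01784/A, so √h = √h₀ − (0.01784/(2A)) t.
√h = √4.693 − 0.01784·111.8/(2·1.047) = 2.16633 − 0.952489 = 1.21384.
h = 1.21384² = 1.47342 m.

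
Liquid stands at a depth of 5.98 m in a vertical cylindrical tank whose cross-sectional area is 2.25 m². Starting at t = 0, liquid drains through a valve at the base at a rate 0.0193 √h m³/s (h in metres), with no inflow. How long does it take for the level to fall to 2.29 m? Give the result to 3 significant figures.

With no inflow, A dh/dt = −0.0193 √h.
Separate and integrate: 2(√h − √h₀) = −(0.0193/A) t.
t = 2A(√h₀ − √h)/0.0193 = 2·2.25·(√5.98 − √2.29)/0.0193
  = 4.5000 × (2.4454 − 1.5133) / 0.0193 = 217.34 s.

217 s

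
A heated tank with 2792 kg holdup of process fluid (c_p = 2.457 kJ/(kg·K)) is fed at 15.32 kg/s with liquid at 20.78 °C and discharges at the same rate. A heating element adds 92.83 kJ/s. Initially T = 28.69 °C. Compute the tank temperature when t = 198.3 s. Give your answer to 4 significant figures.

First-law balance (no shaft work): M c_p dT/dt = ṁ c_p (T_in − T) + 92.83.
Rearrange: dT/dt = (T_ss − T)/τ with τ = M/ṁ = 182.245 s and T_ss = T_in + Q̇/(ṁ c_p) = 23.2462 °C.
T approaches T_ss exponentially: T(t) = T_ss + (T₀ − T_ss) e^(−t/τ).
T(198.3) = 23.2462 + (5.44382)·e^(−198.3/182.245) = 23.2462 + (5.44382)·0.336858 = 25.0800 °C.

25.08 °C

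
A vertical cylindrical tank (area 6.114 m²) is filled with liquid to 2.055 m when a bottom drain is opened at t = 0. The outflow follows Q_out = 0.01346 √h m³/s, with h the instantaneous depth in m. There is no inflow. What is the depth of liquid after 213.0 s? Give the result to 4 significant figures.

1.438 m

Accumulation of liquid (constant cross-section A): A dh/dt = −0.01346 √h.
This is separable: 2 d(√h)/dt = −0.01346/A, so √h = √h₀ − (0.01346/(2A)) t.
√h = √2.055 − 0.01346·213.0/(2·6.114) = 1.43353 − 0.234460 = 1.19907.
h = 1.19907² = 1.43776 m.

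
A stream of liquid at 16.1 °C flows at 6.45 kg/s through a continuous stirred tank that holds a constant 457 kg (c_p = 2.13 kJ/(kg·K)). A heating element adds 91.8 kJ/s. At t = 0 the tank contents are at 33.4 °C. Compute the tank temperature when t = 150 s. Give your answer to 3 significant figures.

24.1 °C

Unsteady energy balance on the tank contents: M c_p dT/dt = ṁ c_p (T_in − T) + 91.8.
τ = M/ṁ = 70.853 s; T_ss = T_in + Q̇/(ṁ c_p) = 16.1 + 91.8/(6.45·2.13) = 22.782 °C.
This is linear first-order; T(t) = T_ss + (T₀ − T_ss) e^(−t/τ).
T(150) = 22.782 + (10.618)·e^(−150/70.853) = 22.782 + (10.618)·0.12038 = 24.060 °C.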